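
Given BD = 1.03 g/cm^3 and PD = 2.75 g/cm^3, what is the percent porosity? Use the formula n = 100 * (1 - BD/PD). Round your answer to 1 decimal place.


Step 1: Formula: n = 100 * (1 - BD / PD)
Step 2: n = 100 * (1 - 1.03 / 2.75)
Step 3: n = 100 * (1 - 0.37455)
Step 4: n = 62.5%

62.5


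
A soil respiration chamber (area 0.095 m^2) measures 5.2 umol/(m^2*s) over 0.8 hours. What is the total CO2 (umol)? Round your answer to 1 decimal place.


Step 1: Convert time to seconds: 0.8 hr * 3600 = 2880.0 s
Step 2: Total = flux * area * time_s
Step 3: Total = 5.2 * 0.095 * 2880.0
Step 4: Total = 1422.7 umol

1422.7


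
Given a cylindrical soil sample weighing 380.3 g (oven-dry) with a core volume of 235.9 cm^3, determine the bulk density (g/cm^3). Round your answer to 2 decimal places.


Step 1: Identify the formula: BD = dry mass / volume
Step 2: Substitute values: BD = 380.3 / 235.9
Step 3: BD = 1.61 g/cm^3

1.61


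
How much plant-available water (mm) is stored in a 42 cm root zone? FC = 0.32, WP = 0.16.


Step 1: Available water = (FC - WP) * depth * 10
Step 2: AW = (0.32 - 0.16) * 42 * 10
Step 3: AW = 0.16 * 42 * 10
Step 4: AW = 67.2 mm

67.2


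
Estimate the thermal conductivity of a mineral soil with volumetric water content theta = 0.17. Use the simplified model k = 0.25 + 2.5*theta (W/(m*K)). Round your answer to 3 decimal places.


Step 1: k = 0.25 + 2.5 * theta
Step 2: k = 0.25 + 2.5 * 0.17
Step 3: k = 0.25 + 0.425
Step 4: k = 0.675 W/(m*K)

0.675


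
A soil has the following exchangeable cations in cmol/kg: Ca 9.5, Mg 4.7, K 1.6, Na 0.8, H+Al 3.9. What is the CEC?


Step 1: CEC = Ca + Mg + K + Na + (H+Al)
Step 2: CEC = 9.5 + 4.7 + 1.6 + 0.8 + 3.9
Step 3: CEC = 20.5 cmol/kg

20.5


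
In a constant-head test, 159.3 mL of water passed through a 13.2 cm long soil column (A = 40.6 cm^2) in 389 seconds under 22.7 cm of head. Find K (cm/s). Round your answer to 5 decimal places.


Step 1: K = Q * L / (A * t * h)
Step 2: Numerator = 159.3 * 13.2 = 2102.76
Step 3: Denominator = 40.6 * 389 * 22.7 = 358510.18
Step 4: K = 2102.76 / 358510.18 = 0.00587 cm/s

0.00587


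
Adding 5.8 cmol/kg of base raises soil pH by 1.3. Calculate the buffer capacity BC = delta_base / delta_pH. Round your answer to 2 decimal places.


Step 1: BC = change in base / change in pH
Step 2: BC = 5.8 / 1.3
Step 3: BC = 4.46 cmol/(kg*pH unit)

4.46


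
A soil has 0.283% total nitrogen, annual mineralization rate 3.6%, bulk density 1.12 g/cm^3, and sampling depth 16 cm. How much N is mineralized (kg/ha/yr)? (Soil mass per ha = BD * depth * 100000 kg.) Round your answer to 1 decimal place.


Step 1: Soil mass per ha = BD * depth * 100000 = 1.12 * 16 * 100000 = 1792000 kg
Step 2: Total N pool = soil mass * N%/100 = 1792000 * 0.283/100 = 5071.36 kg/ha
Step 3: N mineralized = N pool * rate%/100 = 5071.36 * 3.6/100 = 182.6 kg/ha/yr

182.6


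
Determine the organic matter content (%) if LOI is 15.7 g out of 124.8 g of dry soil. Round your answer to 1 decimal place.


Step 1: OM% = 100 * LOI / sample mass
Step 2: OM = 100 * 15.7 / 124.8
Step 3: OM = 12.6%

12.6


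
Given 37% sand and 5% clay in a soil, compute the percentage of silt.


Step 1: sand + silt + clay = 100%
Step 2: silt = 100 - sand - clay
Step 3: silt = 100 - 37 - 5
Step 4: silt = 58%

58


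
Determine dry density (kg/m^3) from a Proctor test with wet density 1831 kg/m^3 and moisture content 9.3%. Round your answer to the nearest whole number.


Step 1: Dry density = wet density / (1 + w/100)
Step 2: Dry density = 1831 / (1 + 9.3/100)
Step 3: Dry density = 1831 / 1.093
Step 4: Dry density = 1675 kg/m^3

1675


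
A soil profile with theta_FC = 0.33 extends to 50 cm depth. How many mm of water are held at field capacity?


Step 1: Water (mm) = theta_FC * depth (cm) * 10
Step 2: Water = 0.33 * 50 * 10
Step 3: Water = 165.0 mm

165.0


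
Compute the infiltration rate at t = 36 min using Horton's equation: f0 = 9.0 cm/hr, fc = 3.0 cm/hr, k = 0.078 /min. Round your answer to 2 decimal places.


Step 1: f = fc + (f0 - fc) * exp(-k * t)
Step 2: exp(-0.078 * 36) = 0.060326
Step 3: f = 3.0 + (9.0 - 3.0) * 0.060326
Step 4: f = 3.0 + 6.0 * 0.060326
Step 5: f = 3.36 cm/hr

3.36


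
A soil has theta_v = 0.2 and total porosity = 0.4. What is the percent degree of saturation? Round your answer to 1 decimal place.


Step 1: S = 100 * theta_v / n
Step 2: S = 100 * 0.2 / 0.4
Step 3: S = 50.0%

50.0


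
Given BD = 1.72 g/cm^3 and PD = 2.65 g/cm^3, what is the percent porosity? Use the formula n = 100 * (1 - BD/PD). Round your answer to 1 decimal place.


Step 1: Formula: n = 100 * (1 - BD / PD)
Step 2: n = 100 * (1 - 1.72 / 2.65)
Step 3: n = 100 * (1 - 0.64906)
Step 4: n = 35.1%

35.1


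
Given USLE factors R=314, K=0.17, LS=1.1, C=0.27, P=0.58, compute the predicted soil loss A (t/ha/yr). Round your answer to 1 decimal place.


Step 1: A = R * K * LS * C * P
Step 2: R * K = 314 * 0.17 = 53.38
Step 3: (R*K) * LS = 53.38 * 1.1 = 58.718
Step 4: * C * P = 58.718 * 0.27 * 0.58 = 9.2
Step 5: A = 9.2 t/(ha*yr)

9.2


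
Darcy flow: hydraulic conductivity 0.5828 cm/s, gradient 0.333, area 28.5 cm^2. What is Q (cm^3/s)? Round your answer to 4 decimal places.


Step 1: Apply Darcy's law: Q = K * i * A
Step 2: Q = 0.5828 * 0.333 * 28.5
Step 3: Q = 5.5311 cm^3/s

5.5311


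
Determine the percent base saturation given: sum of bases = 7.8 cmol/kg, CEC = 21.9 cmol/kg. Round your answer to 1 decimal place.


Step 1: BS = 100 * (sum of bases) / CEC
Step 2: BS = 100 * 7.8 / 21.9
Step 3: BS = 35.6%

35.6


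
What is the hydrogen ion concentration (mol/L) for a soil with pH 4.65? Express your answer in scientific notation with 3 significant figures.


Step 1: [H+] = 10^(-pH)
Step 2: [H+] = 10^(-4.65)
Step 3: [H+] = 2.24e-05 mol/L

2.24e-05


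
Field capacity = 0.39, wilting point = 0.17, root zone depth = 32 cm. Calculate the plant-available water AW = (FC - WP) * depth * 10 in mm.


Step 1: Available water = (FC - WP) * depth * 10
Step 2: AW = (0.39 - 0.17) * 32 * 10
Step 3: AW = 0.22 * 32 * 10
Step 4: AW = 70.4 mm

70.4


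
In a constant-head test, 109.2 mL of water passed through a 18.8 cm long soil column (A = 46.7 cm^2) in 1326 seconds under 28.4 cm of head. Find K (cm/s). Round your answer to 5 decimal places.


Step 1: K = Q * L / (A * t * h)
Step 2: Numerator = 109.2 * 18.8 = 2052.96
Step 3: Denominator = 46.7 * 1326 * 28.4 = 1758647.28
Step 4: K = 2052.96 / 1758647.28 = 0.00117 cm/s

0.00117


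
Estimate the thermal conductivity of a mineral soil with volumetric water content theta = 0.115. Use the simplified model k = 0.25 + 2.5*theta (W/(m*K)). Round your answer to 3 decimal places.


Step 1: k = 0.25 + 2.5 * theta
Step 2: k = 0.25 + 2.5 * 0.115
Step 3: k = 0.25 + 0.288
Step 4: k = 0.538 W/(m*K)

0.538


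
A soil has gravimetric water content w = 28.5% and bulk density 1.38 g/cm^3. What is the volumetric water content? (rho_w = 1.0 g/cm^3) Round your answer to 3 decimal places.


Step 1: theta = (w / 100) * BD / rho_w
Step 2: theta = (28.5 / 100) * 1.38 / 1.0
Step 3: theta = 0.285 * 1.38
Step 4: theta = 0.393

0.393


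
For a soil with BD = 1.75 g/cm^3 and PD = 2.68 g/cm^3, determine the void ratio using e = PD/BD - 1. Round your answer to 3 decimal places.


Step 1: e = PD / BD - 1
Step 2: e = 2.68 / 1.75 - 1
Step 3: e = 1.53143 - 1
Step 4: e = 0.531

0.531


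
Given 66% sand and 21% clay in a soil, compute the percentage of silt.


Step 1: sand + silt + clay = 100%
Step 2: silt = 100 - sand - clay
Step 3: silt = 100 - 66 - 21
Step 4: silt = 13%

13


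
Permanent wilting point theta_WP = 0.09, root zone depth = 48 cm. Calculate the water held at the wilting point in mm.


Step 1: Water (mm) = theta_WP * depth * 10
Step 2: Water = 0.09 * 48 * 10
Step 3: Water = 43.2 mm

43.2


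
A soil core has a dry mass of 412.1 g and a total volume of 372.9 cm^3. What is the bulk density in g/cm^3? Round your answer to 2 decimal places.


Step 1: Identify the formula: BD = dry mass / volume
Step 2: Substitute values: BD = 412.1 / 372.9
Step 3: BD = 1.11 g/cm^3

1.11


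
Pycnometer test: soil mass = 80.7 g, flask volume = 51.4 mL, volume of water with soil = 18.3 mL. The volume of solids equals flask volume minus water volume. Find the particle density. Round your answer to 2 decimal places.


Step 1: Volume of solids = flask volume - water volume with soil
Step 2: V_solids = 51.4 - 18.3 = 33.1 mL
Step 3: Particle density = mass / V_solids = 80.7 / 33.1 = 2.44 g/cm^3

2.44


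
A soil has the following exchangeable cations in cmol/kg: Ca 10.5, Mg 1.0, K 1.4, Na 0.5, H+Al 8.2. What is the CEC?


Step 1: CEC = Ca + Mg + K + Na + (H+Al)
Step 2: CEC = 10.5 + 1.0 + 1.4 + 0.5 + 8.2
Step 3: CEC = 21.6 cmol/kg

21.6


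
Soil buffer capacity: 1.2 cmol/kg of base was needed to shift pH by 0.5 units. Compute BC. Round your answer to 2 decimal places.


Step 1: BC = change in base / change in pH
Step 2: BC = 1.2 / 0.5
Step 3: BC = 2.4 cmol/(kg*pH unit)

2.4


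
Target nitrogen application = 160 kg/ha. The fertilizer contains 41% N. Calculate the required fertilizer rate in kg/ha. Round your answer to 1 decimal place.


Step 1: Fertilizer rate = target N / (N content / 100)
Step 2: Rate = 160 / (41 / 100)
Step 3: Rate = 160 / 0.41
Step 4: Rate = 390.2 kg/ha

390.2


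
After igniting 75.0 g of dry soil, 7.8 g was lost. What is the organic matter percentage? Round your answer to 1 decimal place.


Step 1: OM% = 100 * LOI / sample mass
Step 2: OM = 100 * 7.8 / 75.0
Step 3: OM = 10.4%

10.4


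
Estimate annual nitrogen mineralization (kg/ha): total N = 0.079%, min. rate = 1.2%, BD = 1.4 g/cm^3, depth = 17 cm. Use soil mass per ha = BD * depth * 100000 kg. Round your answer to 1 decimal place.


Step 1: Soil mass per ha = BD * depth * 100000 = 1.4 * 17 * 100000 = 2380000 kg
Step 2: Total N pool = soil mass * N%/100 = 2380000 * 0.079/100 = 1880.2 kg/ha
Step 3: N mineralized = N pool * rate%/100 = 1880.2 * 1.2/100 = 22.6 kg/ha/yr

22.6


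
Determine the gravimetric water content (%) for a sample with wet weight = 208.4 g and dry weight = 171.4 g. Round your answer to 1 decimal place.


Step 1: Water mass = wet - dry = 208.4 - 171.4 = 37.0 g
Step 2: w = 100 * water mass / dry mass
Step 3: w = 100 * 37.0 / 171.4 = 21.6%

21.6


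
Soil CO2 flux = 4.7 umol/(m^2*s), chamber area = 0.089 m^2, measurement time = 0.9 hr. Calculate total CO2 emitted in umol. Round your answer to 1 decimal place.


Step 1: Convert time to seconds: 0.9 hr * 3600 = 3240.0 s
Step 2: Total = flux * area * time_s
Step 3: Total = 4.7 * 0.089 * 3240.0
Step 4: Total = 1355.3 umol

1355.3


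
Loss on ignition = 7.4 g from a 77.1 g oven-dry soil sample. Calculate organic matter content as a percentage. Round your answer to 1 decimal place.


Step 1: OM% = 100 * LOI / sample mass
Step 2: OM = 100 * 7.4 / 77.1
Step 3: OM = 9.6%

9.6


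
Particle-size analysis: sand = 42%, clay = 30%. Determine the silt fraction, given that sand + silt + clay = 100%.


Step 1: sand + silt + clay = 100%
Step 2: silt = 100 - sand - clay
Step 3: silt = 100 - 42 - 30
Step 4: silt = 28%

28


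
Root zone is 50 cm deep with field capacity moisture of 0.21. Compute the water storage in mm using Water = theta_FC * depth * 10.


Step 1: Water (mm) = theta_FC * depth (cm) * 10
Step 2: Water = 0.21 * 50 * 10
Step 3: Water = 105.0 mm

105.0


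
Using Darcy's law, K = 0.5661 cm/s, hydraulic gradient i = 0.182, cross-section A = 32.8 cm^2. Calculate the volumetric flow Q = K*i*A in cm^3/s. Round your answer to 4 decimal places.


Step 1: Apply Darcy's law: Q = K * i * A
Step 2: Q = 0.5661 * 0.182 * 32.8
Step 3: Q = 3.3794 cm^3/s

3.3794


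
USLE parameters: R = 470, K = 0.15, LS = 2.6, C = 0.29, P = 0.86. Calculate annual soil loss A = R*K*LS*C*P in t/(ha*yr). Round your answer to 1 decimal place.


Step 1: A = R * K * LS * C * P
Step 2: R * K = 470 * 0.15 = 70.5
Step 3: (R*K) * LS = 70.5 * 2.6 = 183.3
Step 4: * C * P = 183.3 * 0.29 * 0.86 = 45.7
Step 5: A = 45.7 t/(ha*yr)

45.7


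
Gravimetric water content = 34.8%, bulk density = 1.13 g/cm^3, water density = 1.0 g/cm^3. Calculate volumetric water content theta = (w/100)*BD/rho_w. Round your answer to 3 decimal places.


Step 1: theta = (w / 100) * BD / rho_w
Step 2: theta = (34.8 / 100) * 1.13 / 1.0
Step 3: theta = 0.348 * 1.13
Step 4: theta = 0.393

0.393


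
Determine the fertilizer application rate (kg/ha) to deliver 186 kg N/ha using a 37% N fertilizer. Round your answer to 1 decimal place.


Step 1: Fertilizer rate = target N / (N content / 100)
Step 2: Rate = 186 / (37 / 100)
Step 3: Rate = 186 / 0.37
Step 4: Rate = 502.7 kg/ha

502.7


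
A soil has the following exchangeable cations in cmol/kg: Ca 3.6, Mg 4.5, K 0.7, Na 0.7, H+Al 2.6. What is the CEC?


Step 1: CEC = Ca + Mg + K + Na + (H+Al)
Step 2: CEC = 3.6 + 4.5 + 0.7 + 0.7 + 2.6
Step 3: CEC = 12.1 cmol/kg

12.1


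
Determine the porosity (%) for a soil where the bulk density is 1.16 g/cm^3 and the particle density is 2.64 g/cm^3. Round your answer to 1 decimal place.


Step 1: Formula: n = 100 * (1 - BD / PD)
Step 2: n = 100 * (1 - 1.16 / 2.64)
Step 3: n = 100 * (1 - 0.43939)
Step 4: n = 56.1%

56.1


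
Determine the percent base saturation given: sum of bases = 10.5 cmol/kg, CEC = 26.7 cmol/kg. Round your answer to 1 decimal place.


Step 1: BS = 100 * (sum of bases) / CEC
Step 2: BS = 100 * 10.5 / 26.7
Step 3: BS = 39.3%

39.3


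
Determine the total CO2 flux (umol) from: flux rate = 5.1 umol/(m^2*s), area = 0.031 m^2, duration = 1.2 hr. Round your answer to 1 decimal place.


Step 1: Convert time to seconds: 1.2 hr * 3600 = 4320.0 s
Step 2: Total = flux * area * time_s
Step 3: Total = 5.1 * 0.031 * 4320.0
Step 4: Total = 683.0 umol

683.0


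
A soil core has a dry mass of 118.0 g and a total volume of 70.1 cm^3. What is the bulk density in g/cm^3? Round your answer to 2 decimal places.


Step 1: Identify the formula: BD = dry mass / volume
Step 2: Substitute values: BD = 118.0 / 70.1
Step 3: BD = 1.68 g/cm^3

1.68


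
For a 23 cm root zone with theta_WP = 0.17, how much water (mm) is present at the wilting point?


Step 1: Water (mm) = theta_WP * depth * 10
Step 2: Water = 0.17 * 23 * 10
Step 3: Water = 39.1 mm

39.1


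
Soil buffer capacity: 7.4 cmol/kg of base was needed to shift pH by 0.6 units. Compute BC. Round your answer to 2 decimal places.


Step 1: BC = change in base / change in pH
Step 2: BC = 7.4 / 0.6
Step 3: BC = 12.33 cmol/(kg*pH unit)

12.33


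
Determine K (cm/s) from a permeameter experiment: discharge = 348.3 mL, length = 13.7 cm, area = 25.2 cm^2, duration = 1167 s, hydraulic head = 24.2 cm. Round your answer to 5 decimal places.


Step 1: K = Q * L / (A * t * h)
Step 2: Numerator = 348.3 * 13.7 = 4771.71
Step 3: Denominator = 25.2 * 1167 * 24.2 = 711683.28
Step 4: K = 4771.71 / 711683.28 = 0.0067 cm/s

0.0067


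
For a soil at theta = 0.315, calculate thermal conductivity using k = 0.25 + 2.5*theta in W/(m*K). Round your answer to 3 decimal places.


Step 1: k = 0.25 + 2.5 * theta
Step 2: k = 0.25 + 2.5 * 0.315
Step 3: k = 0.25 + 0.788
Step 4: k = 1.038 W/(m*K)

1.038


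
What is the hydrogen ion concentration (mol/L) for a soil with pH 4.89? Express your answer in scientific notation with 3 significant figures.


Step 1: [H+] = 10^(-pH)
Step 2: [H+] = 10^(-4.89)
Step 3: [H+] = 1.29e-05 mol/L

1.29e-05


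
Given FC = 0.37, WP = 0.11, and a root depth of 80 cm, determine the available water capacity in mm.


Step 1: Available water = (FC - WP) * depth * 10
Step 2: AW = (0.37 - 0.11) * 80 * 10
Step 3: AW = 0.26 * 80 * 10
Step 4: AW = 208.0 mm

208.0


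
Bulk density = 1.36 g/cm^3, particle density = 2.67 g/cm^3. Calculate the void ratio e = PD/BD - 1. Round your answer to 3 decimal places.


Step 1: e = PD / BD - 1
Step 2: e = 2.67 / 1.36 - 1
Step 3: e = 1.96324 - 1
Step 4: e = 0.963

0.963


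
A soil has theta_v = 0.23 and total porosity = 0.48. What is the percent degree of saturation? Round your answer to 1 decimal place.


Step 1: S = 100 * theta_v / n
Step 2: S = 100 * 0.23 / 0.48
Step 3: S = 47.9%

47.9


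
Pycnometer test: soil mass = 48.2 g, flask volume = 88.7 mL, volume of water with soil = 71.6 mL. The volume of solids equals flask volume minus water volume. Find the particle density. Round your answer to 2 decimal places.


Step 1: Volume of solids = flask volume - water volume with soil
Step 2: V_solids = 88.7 - 71.6 = 17.1 mL
Step 3: Particle density = mass / V_solids = 48.2 / 17.1 = 2.82 g/cm^3

2.82


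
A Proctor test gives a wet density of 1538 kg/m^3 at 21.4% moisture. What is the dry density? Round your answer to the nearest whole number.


Step 1: Dry density = wet density / (1 + w/100)
Step 2: Dry density = 1538 / (1 + 21.4/100)
Step 3: Dry density = 1538 / 1.214
Step 4: Dry density = 1267 kg/m^3

1267


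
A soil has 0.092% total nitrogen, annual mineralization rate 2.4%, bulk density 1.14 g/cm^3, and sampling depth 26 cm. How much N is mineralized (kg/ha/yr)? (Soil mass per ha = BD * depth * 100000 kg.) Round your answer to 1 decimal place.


Step 1: Soil mass per ha = BD * depth * 100000 = 1.14 * 26 * 100000 = 2964000 kg
Step 2: Total N pool = soil mass * N%/100 = 2964000 * 0.092/100 = 2726.88 kg/ha
Step 3: N mineralized = N pool * rate%/100 = 2726.88 * 2.4/100 = 65.4 kg/ha/yr

65.4


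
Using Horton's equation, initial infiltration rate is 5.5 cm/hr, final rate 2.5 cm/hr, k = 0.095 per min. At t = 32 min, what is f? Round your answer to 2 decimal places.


Step 1: f = fc + (f0 - fc) * exp(-k * t)
Step 2: exp(-0.095 * 32) = 0.047835
Step 3: f = 2.5 + (5.5 - 2.5) * 0.047835
Step 4: f = 2.5 + 3.0 * 0.047835
Step 5: f = 2.64 cm/hr

2.64


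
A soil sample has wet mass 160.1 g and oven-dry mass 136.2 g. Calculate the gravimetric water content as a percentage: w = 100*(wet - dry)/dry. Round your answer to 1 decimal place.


Step 1: Water mass = wet - dry = 160.1 - 136.2 = 23.9 g
Step 2: w = 100 * water mass / dry mass
Step 3: w = 100 * 23.9 / 136.2 = 17.5%

17.5


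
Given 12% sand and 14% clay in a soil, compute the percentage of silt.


Step 1: sand + silt + clay = 100%
Step 2: silt = 100 - sand - clay
Step 3: silt = 100 - 12 - 14
Step 4: silt = 74%

74


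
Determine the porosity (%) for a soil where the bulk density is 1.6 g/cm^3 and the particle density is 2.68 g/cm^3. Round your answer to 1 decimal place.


Step 1: Formula: n = 100 * (1 - BD / PD)
Step 2: n = 100 * (1 - 1.6 / 2.68)
Step 3: n = 100 * (1 - 0.59701)
Step 4: n = 40.3%

40.3


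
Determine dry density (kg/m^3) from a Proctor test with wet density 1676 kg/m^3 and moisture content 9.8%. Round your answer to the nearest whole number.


Step 1: Dry density = wet density / (1 + w/100)
Step 2: Dry density = 1676 / (1 + 9.8/100)
Step 3: Dry density = 1676 / 1.098
Step 4: Dry density = 1526 kg/m^3

1526


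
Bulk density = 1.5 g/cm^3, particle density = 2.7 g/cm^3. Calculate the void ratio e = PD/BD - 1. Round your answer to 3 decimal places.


Step 1: e = PD / BD - 1
Step 2: e = 2.7 / 1.5 - 1
Step 3: e = 1.8 - 1
Step 4: e = 0.8

0.8


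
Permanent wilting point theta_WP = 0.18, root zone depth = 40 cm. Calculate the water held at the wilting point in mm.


Step 1: Water (mm) = theta_WP * depth * 10
Step 2: Water = 0.18 * 40 * 10
Step 3: Water = 72.0 mm

72.0


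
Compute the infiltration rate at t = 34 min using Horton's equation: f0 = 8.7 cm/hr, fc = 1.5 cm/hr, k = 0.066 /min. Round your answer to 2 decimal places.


Step 1: f = fc + (f0 - fc) * exp(-k * t)
Step 2: exp(-0.066 * 34) = 0.106034
Step 3: f = 1.5 + (8.7 - 1.5) * 0.106034
Step 4: f = 1.5 + 7.2 * 0.106034
Step 5: f = 2.26 cm/hr

2.26


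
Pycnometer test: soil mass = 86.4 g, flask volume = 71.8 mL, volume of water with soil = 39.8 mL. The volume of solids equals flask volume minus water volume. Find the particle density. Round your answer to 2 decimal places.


Step 1: Volume of solids = flask volume - water volume with soil
Step 2: V_solids = 71.8 - 39.8 = 32.0 mL
Step 3: Particle density = mass / V_solids = 86.4 / 32.0 = 2.7 g/cm^3

2.7


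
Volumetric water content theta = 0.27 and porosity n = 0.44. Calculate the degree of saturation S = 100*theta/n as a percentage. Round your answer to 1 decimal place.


Step 1: S = 100 * theta_v / n
Step 2: S = 100 * 0.27 / 0.44
Step 3: S = 61.4%

61.4


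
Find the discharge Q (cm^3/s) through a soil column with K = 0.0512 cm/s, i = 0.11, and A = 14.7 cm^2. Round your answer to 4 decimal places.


Step 1: Apply Darcy's law: Q = K * i * A
Step 2: Q = 0.0512 * 0.11 * 14.7
Step 3: Q = 0.0828 cm^3/s

0.0828


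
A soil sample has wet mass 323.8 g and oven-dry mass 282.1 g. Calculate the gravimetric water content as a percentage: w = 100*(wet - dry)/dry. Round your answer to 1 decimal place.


Step 1: Water mass = wet - dry = 323.8 - 282.1 = 41.7 g
Step 2: w = 100 * water mass / dry mass
Step 3: w = 100 * 41.7 / 282.1 = 14.8%

14.8


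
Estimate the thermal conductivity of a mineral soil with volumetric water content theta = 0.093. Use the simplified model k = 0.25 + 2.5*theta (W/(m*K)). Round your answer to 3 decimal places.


Step 1: k = 0.25 + 2.5 * theta
Step 2: k = 0.25 + 2.5 * 0.093
Step 3: k = 0.25 + 0.233
Step 4: k = 0.483 W/(m*K)

0.483


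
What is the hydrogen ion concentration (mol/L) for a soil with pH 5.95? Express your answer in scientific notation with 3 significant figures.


Step 1: [H+] = 10^(-pH)
Step 2: [H+] = 10^(-5.95)
Step 3: [H+] = 1.12e-06 mol/L

1.12e-06


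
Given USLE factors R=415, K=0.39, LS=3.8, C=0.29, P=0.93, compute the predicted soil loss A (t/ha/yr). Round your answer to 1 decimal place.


Step 1: A = R * K * LS * C * P
Step 2: R * K = 415 * 0.39 = 161.85
Step 3: (R*K) * LS = 161.85 * 3.8 = 615.03
Step 4: * C * P = 615.03 * 0.29 * 0.93 = 165.9
Step 5: A = 165.9 t/(ha*yr)

165.9


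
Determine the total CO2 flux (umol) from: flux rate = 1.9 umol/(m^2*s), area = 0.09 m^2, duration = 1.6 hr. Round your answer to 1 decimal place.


Step 1: Convert time to seconds: 1.6 hr * 3600 = 5760.0 s
Step 2: Total = flux * area * time_s
Step 3: Total = 1.9 * 0.09 * 5760.0
Step 4: Total = 985.0 umol

985.0


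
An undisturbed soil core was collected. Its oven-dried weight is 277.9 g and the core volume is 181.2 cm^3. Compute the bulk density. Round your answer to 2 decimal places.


Step 1: Identify the formula: BD = dry mass / volume
Step 2: Substitute values: BD = 277.9 / 181.2
Step 3: BD = 1.53 g/cm^3

1.53


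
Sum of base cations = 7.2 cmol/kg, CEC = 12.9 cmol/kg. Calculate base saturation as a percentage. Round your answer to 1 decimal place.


Step 1: BS = 100 * (sum of bases) / CEC
Step 2: BS = 100 * 7.2 / 12.9
Step 3: BS = 55.8%

55.8


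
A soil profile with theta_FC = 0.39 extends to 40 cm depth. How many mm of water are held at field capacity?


Step 1: Water (mm) = theta_FC * depth (cm) * 10
Step 2: Water = 0.39 * 40 * 10
Step 3: Water = 156.0 mm

156.0


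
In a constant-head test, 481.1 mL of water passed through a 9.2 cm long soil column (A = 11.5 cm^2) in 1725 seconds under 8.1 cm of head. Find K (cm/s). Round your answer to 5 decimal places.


Step 1: K = Q * L / (A * t * h)
Step 2: Numerator = 481.1 * 9.2 = 4426.12
Step 3: Denominator = 11.5 * 1725 * 8.1 = 160683.75
Step 4: K = 4426.12 / 160683.75 = 0.02755 cm/s

0.02755


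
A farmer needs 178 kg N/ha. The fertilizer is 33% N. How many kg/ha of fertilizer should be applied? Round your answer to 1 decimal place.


Step 1: Fertilizer rate = target N / (N content / 100)
Step 2: Rate = 178 / (33 / 100)
Step 3: Rate = 178 / 0.33
Step 4: Rate = 539.4 kg/ha

539.4


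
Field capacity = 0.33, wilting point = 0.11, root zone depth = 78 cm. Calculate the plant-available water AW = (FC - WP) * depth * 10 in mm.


Step 1: Available water = (FC - WP) * depth * 10
Step 2: AW = (0.33 - 0.11) * 78 * 10
Step 3: AW = 0.22 * 78 * 10
Step 4: AW = 171.6 mm

171.6


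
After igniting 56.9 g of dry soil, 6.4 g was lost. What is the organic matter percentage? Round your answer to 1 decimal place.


Step 1: OM% = 100 * LOI / sample mass
Step 2: OM = 100 * 6.4 / 56.9
Step 3: OM = 11.2%

11.2


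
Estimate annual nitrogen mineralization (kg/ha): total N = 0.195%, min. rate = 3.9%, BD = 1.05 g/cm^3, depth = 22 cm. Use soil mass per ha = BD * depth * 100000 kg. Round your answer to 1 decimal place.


Step 1: Soil mass per ha = BD * depth * 100000 = 1.05 * 22 * 100000 = 2310000 kg
Step 2: Total N pool = soil mass * N%/100 = 2310000 * 0.195/100 = 4504.5 kg/ha
Step 3: N mineralized = N pool * rate%/100 = 4504.5 * 3.9/100 = 175.7 kg/ha/yr

175.7


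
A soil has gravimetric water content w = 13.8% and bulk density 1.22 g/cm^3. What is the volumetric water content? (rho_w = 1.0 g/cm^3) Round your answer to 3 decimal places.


Step 1: theta = (w / 100) * BD / rho_w
Step 2: theta = (13.8 / 100) * 1.22 / 1.0
Step 3: theta = 0.138 * 1.22
Step 4: theta = 0.168

0.168


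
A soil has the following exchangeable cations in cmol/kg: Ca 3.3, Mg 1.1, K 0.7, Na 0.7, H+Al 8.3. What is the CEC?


Step 1: CEC = Ca + Mg + K + Na + (H+Al)
Step 2: CEC = 3.3 + 1.1 + 0.7 + 0.7 + 8.3
Step 3: CEC = 14.1 cmol/kg

14.1


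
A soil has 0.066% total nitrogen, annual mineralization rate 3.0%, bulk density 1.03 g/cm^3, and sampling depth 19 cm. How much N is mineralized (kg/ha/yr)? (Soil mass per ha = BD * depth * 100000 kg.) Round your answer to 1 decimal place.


Step 1: Soil mass per ha = BD * depth * 100000 = 1.03 * 19 * 100000 = 1957000 kg
Step 2: Total N pool = soil mass * N%/100 = 1957000 * 0.066/100 = 1291.62 kg/ha
Step 3: N mineralized = N pool * rate%/100 = 1291.62 * 3.0/100 = 38.7 kg/ha/yr

38.7


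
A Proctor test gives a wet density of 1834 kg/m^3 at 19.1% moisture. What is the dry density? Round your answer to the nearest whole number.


Step 1: Dry density = wet density / (1 + w/100)
Step 2: Dry density = 1834 / (1 + 19.1/100)
Step 3: Dry density = 1834 / 1.191
Step 4: Dry density = 1540 kg/m^3

1540


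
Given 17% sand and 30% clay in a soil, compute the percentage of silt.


Step 1: sand + silt + clay = 100%
Step 2: silt = 100 - sand - clay
Step 3: silt = 100 - 17 - 30
Step 4: silt = 53%

53


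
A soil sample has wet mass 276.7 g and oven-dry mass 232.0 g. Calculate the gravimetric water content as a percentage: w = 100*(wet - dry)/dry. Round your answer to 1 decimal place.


Step 1: Water mass = wet - dry = 276.7 - 232.0 = 44.7 g
Step 2: w = 100 * water mass / dry mass
Step 3: w = 100 * 44.7 / 232.0 = 19.3%

19.3


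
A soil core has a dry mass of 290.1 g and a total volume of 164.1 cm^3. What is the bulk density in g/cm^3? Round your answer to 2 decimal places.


Step 1: Identify the formula: BD = dry mass / volume
Step 2: Substitute values: BD = 290.1 / 164.1
Step 3: BD = 1.77 g/cm^3

1.77


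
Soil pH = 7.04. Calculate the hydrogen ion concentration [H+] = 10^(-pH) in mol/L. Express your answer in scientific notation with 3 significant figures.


Step 1: [H+] = 10^(-pH)
Step 2: [H+] = 10^(-7.04)
Step 3: [H+] = 9.12e-08 mol/L

9.12e-08


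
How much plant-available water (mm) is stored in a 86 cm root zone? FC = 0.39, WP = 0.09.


Step 1: Available water = (FC - WP) * depth * 10
Step 2: AW = (0.39 - 0.09) * 86 * 10
Step 3: AW = 0.3 * 86 * 10
Step 4: AW = 258.0 mm

258.0


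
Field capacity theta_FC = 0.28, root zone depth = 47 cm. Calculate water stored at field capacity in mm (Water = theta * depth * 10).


Step 1: Water (mm) = theta_FC * depth (cm) * 10
Step 2: Water = 0.28 * 47 * 10
Step 3: Water = 131.6 mm

131.6


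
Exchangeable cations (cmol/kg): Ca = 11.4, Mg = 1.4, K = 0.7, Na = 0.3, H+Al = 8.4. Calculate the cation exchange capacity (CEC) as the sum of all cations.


Step 1: CEC = Ca + Mg + K + Na + (H+Al)
Step 2: CEC = 11.4 + 1.4 + 0.7 + 0.3 + 8.4
Step 3: CEC = 22.2 cmol/kg

22.2


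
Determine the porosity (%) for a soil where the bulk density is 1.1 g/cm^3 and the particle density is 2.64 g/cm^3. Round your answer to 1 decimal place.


Step 1: Formula: n = 100 * (1 - BD / PD)
Step 2: n = 100 * (1 - 1.1 / 2.64)
Step 3: n = 100 * (1 - 0.41667)
Step 4: n = 58.3%

58.3


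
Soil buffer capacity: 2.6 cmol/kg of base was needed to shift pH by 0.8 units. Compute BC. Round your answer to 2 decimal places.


Step 1: BC = change in base / change in pH
Step 2: BC = 2.6 / 0.8
Step 3: BC = 3.25 cmol/(kg*pH unit)

3.25


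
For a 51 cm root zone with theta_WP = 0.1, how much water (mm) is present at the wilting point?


Step 1: Water (mm) = theta_WP * depth * 10
Step 2: Water = 0.1 * 51 * 10
Step 3: Water = 51.0 mm

51.0


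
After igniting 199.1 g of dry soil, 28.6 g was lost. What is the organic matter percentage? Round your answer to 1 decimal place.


Step 1: OM% = 100 * LOI / sample mass
Step 2: OM = 100 * 28.6 / 199.1
Step 3: OM = 14.4%

14.4


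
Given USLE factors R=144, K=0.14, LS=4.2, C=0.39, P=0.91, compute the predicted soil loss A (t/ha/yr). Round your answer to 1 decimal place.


Step 1: A = R * K * LS * C * P
Step 2: R * K = 144 * 0.14 = 20.16
Step 3: (R*K) * LS = 20.16 * 4.2 = 84.672
Step 4: * C * P = 84.672 * 0.39 * 0.91 = 30.1
Step 5: A = 30.1 t/(ha*yr)

30.1


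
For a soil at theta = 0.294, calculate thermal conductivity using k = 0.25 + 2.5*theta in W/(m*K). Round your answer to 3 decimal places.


Step 1: k = 0.25 + 2.5 * theta
Step 2: k = 0.25 + 2.5 * 0.294
Step 3: k = 0.25 + 0.735
Step 4: k = 0.985 W/(m*K)

0.985


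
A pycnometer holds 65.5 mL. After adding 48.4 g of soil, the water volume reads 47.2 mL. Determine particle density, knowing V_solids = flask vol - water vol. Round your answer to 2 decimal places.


Step 1: Volume of solids = flask volume - water volume with soil
Step 2: V_solids = 65.5 - 47.2 = 18.3 mL
Step 3: Particle density = mass / V_solids = 48.4 / 18.3 = 2.64 g/cm^3

2.64


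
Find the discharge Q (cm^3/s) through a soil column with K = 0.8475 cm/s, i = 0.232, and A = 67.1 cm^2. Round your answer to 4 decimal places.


Step 1: Apply Darcy's law: Q = K * i * A
Step 2: Q = 0.8475 * 0.232 * 67.1
Step 3: Q = 13.1932 cm^3/s

13.1932


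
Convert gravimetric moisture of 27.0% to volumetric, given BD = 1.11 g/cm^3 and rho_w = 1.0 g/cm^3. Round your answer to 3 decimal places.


Step 1: theta = (w / 100) * BD / rho_w
Step 2: theta = (27.0 / 100) * 1.11 / 1.0
Step 3: theta = 0.27 * 1.11
Step 4: theta = 0.3

0.3


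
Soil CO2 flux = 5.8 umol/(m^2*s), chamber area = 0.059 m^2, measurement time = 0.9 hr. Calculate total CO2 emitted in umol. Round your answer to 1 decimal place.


Step 1: Convert time to seconds: 0.9 hr * 3600 = 3240.0 s
Step 2: Total = flux * area * time_s
Step 3: Total = 5.8 * 0.059 * 3240.0
Step 4: Total = 1108.7 umol

1108.7


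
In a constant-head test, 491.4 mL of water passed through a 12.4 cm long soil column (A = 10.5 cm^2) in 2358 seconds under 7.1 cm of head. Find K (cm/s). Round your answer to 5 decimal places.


Step 1: K = Q * L / (A * t * h)
Step 2: Numerator = 491.4 * 12.4 = 6093.36
Step 3: Denominator = 10.5 * 2358 * 7.1 = 175788.9
Step 4: K = 6093.36 / 175788.9 = 0.03466 cm/s

0.03466


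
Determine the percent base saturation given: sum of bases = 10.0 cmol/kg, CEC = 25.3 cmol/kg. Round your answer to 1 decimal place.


Step 1: BS = 100 * (sum of bases) / CEC
Step 2: BS = 100 * 10.0 / 25.3
Step 3: BS = 39.5%

39.5


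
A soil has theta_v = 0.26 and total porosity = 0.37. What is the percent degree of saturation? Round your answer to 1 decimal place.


Step 1: S = 100 * theta_v / n
Step 2: S = 100 * 0.26 / 0.37
Step 3: S = 70.3%

70.3


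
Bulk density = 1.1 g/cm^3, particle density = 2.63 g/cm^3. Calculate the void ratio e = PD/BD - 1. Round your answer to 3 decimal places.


Step 1: e = PD / BD - 1
Step 2: e = 2.63 / 1.1 - 1
Step 3: e = 2.39091 - 1
Step 4: e = 1.391

1.391


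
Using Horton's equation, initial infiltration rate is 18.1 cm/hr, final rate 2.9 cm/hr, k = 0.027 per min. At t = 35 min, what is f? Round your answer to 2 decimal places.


Step 1: f = fc + (f0 - fc) * exp(-k * t)
Step 2: exp(-0.027 * 35) = 0.38868
Step 3: f = 2.9 + (18.1 - 2.9) * 0.38868
Step 4: f = 2.9 + 15.2 * 0.38868
Step 5: f = 8.81 cm/hr

8.81


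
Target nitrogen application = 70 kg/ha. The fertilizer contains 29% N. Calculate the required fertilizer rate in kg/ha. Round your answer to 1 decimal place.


Step 1: Fertilizer rate = target N / (N content / 100)
Step 2: Rate = 70 / (29 / 100)
Step 3: Rate = 70 / 0.29
Step 4: Rate = 241.4 kg/ha

241.4


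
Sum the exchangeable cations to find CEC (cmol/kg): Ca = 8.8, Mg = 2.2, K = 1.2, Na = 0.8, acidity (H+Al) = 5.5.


Step 1: CEC = Ca + Mg + K + Na + (H+Al)
Step 2: CEC = 8.8 + 2.2 + 1.2 + 0.8 + 5.5
Step 3: CEC = 18.5 cmol/kg

18.5


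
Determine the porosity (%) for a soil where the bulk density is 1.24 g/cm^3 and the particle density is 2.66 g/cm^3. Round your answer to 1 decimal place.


Step 1: Formula: n = 100 * (1 - BD / PD)
Step 2: n = 100 * (1 - 1.24 / 2.66)
Step 3: n = 100 * (1 - 0.46617)
Step 4: n = 53.4%

53.4


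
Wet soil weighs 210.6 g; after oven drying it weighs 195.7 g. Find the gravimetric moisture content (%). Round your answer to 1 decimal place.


Step 1: Water mass = wet - dry = 210.6 - 195.7 = 14.9 g
Step 2: w = 100 * water mass / dry mass
Step 3: w = 100 * 14.9 / 195.7 = 7.6%

7.6


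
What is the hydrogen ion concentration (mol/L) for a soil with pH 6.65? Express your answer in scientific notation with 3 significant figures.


Step 1: [H+] = 10^(-pH)
Step 2: [H+] = 10^(-6.65)
Step 3: [H+] = 2.24e-07 mol/L

2.24e-07


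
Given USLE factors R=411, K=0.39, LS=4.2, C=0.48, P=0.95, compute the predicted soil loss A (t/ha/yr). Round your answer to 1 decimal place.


Step 1: A = R * K * LS * C * P
Step 2: R * K = 411 * 0.39 = 160.29
Step 3: (R*K) * LS = 160.29 * 4.2 = 673.218
Step 4: * C * P = 673.218 * 0.48 * 0.95 = 307.0
Step 5: A = 307.0 t/(ha*yr)

307.0


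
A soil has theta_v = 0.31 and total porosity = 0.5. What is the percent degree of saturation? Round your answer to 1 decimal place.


Step 1: S = 100 * theta_v / n
Step 2: S = 100 * 0.31 / 0.5
Step 3: S = 62.0%

62.0


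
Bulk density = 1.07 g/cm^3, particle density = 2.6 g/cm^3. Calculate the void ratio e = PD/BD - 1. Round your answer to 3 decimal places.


Step 1: e = PD / BD - 1
Step 2: e = 2.6 / 1.07 - 1
Step 3: e = 2.42991 - 1
Step 4: e = 1.43

1.43


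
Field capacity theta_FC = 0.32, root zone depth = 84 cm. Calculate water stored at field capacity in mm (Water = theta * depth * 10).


Step 1: Water (mm) = theta_FC * depth (cm) * 10
Step 2: Water = 0.32 * 84 * 10
Step 3: Water = 268.8 mm

268.8


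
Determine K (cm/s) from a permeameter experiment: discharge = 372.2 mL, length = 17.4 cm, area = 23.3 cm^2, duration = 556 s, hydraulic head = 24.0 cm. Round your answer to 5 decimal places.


Step 1: K = Q * L / (A * t * h)
Step 2: Numerator = 372.2 * 17.4 = 6476.28
Step 3: Denominator = 23.3 * 556 * 24.0 = 310915.2
Step 4: K = 6476.28 / 310915.2 = 0.02083 cm/s

0.02083


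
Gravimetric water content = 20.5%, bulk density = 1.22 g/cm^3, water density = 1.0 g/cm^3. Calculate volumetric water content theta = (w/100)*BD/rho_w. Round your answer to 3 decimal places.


Step 1: theta = (w / 100) * BD / rho_w
Step 2: theta = (20.5 / 100) * 1.22 / 1.0
Step 3: theta = 0.205 * 1.22
Step 4: theta = 0.25

0.25


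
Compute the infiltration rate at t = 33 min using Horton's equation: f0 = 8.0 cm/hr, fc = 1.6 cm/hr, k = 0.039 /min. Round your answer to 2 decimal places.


Step 1: f = fc + (f0 - fc) * exp(-k * t)
Step 2: exp(-0.039 * 33) = 0.276098
Step 3: f = 1.6 + (8.0 - 1.6) * 0.276098
Step 4: f = 1.6 + 6.4 * 0.276098
Step 5: f = 3.37 cm/hr

3.37


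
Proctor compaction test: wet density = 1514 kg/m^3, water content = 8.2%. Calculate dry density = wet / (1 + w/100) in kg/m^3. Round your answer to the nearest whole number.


Step 1: Dry density = wet density / (1 + w/100)
Step 2: Dry density = 1514 / (1 + 8.2/100)
Step 3: Dry density = 1514 / 1.082
Step 4: Dry density = 1399 kg/m^3

1399


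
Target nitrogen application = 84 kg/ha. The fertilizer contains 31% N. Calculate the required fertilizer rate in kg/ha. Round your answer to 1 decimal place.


Step 1: Fertilizer rate = target N / (N content / 100)
Step 2: Rate = 84 / (31 / 100)
Step 3: Rate = 84 / 0.31
Step 4: Rate = 271.0 kg/ha

271.0


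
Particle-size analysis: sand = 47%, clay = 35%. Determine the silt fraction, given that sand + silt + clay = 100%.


Step 1: sand + silt + clay = 100%
Step 2: silt = 100 - sand - clay
Step 3: silt = 100 - 47 - 35
Step 4: silt = 18%

18


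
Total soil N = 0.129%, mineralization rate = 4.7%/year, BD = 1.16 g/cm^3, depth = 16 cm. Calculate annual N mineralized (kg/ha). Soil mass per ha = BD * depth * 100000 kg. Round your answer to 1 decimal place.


Step 1: Soil mass per ha = BD * depth * 100000 = 1.16 * 16 * 100000 = 1856000 kg
Step 2: Total N pool = soil mass * N%/100 = 1856000 * 0.129/100 = 2394.24 kg/ha
Step 3: N mineralized = N pool * rate%/100 = 2394.24 * 4.7/100 = 112.5 kg/ha/yr

112.5


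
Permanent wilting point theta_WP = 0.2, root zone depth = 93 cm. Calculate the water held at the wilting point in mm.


Step 1: Water (mm) = theta_WP * depth * 10
Step 2: Water = 0.2 * 93 * 10
Step 3: Water = 186.0 mm

186.0


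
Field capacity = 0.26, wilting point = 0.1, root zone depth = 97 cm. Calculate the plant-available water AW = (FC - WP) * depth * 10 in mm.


Step 1: Available water = (FC - WP) * depth * 10
Step 2: AW = (0.26 - 0.1) * 97 * 10
Step 3: AW = 0.16 * 97 * 10
Step 4: AW = 155.2 mm

155.2


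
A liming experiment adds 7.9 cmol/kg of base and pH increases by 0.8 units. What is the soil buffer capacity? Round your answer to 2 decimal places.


Step 1: BC = change in base / change in pH
Step 2: BC = 7.9 / 0.8
Step 3: BC = 9.88 cmol/(kg*pH unit)

9.88


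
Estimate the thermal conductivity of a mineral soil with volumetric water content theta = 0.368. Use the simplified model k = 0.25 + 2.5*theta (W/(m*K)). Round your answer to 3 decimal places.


Step 1: k = 0.25 + 2.5 * theta
Step 2: k = 0.25 + 2.5 * 0.368
Step 3: k = 0.25 + 0.92
Step 4: k = 1.17 W/(m*K)

1.17


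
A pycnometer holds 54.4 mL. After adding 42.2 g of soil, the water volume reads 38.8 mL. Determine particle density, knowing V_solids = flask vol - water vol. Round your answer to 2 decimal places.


Step 1: Volume of solids = flask volume - water volume with soil
Step 2: V_solids = 54.4 - 38.8 = 15.6 mL
Step 3: Particle density = mass / V_solids = 42.2 / 15.6 = 2.71 g/cm^3

2.71


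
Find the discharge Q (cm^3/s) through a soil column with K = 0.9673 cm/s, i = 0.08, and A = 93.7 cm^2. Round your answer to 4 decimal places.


Step 1: Apply Darcy's law: Q = K * i * A
Step 2: Q = 0.9673 * 0.08 * 93.7
Step 3: Q = 7.2509 cm^3/s

7.2509


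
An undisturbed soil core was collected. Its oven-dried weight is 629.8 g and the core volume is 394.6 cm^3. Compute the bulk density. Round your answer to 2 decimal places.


Step 1: Identify the formula: BD = dry mass / volume
Step 2: Substitute values: BD = 629.8 / 394.6
Step 3: BD = 1.6 g/cm^3

1.6


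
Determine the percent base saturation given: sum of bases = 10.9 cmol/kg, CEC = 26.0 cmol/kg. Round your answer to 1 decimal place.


Step 1: BS = 100 * (sum of bases) / CEC
Step 2: BS = 100 * 10.9 / 26.0
Step 3: BS = 41.9%

41.9


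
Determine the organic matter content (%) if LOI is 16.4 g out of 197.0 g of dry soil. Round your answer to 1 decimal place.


Step 1: OM% = 100 * LOI / sample mass
Step 2: OM = 100 * 16.4 / 197.0
Step 3: OM = 8.3%

8.3
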